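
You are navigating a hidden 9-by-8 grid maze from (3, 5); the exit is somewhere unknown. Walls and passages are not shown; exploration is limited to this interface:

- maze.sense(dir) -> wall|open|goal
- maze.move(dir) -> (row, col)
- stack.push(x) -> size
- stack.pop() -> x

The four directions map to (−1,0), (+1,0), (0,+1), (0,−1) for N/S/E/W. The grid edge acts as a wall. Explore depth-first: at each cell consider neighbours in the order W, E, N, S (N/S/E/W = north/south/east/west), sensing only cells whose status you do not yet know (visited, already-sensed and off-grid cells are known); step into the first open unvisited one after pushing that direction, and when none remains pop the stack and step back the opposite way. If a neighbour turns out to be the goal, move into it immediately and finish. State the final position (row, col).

>>> maze.sense west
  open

>>> stack.push west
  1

>>> maze.move west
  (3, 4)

>>> maze.sense west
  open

>>> stack.push west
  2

>>> maze.move west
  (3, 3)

>>> maze.sense west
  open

>>> stack.push west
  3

>>> maze.move west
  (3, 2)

>>> maze.sense west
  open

>>> stack.push west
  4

>>> maze.move west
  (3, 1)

>>> maze.sense west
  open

>>> stack.push west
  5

>>> maze.move west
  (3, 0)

>>> maze.sense north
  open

>>> stack.push north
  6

>>> maze.move north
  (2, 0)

>>> maze.sense east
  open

>>> stack.push east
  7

>>> maze.move east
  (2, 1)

>>> maze.sense east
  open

>>> stack.push east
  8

>>> maze.move east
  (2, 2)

>>> maze.sense east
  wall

>>> maze.sense north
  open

>>> stack.push north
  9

>>> maze.move north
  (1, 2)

>>> maze.sense west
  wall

>>> maze.sense east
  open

>>> stack.push east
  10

>>> maze.move east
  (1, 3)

>>> maze.sense east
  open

>>> stack.push east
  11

>>> maze.move east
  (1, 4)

>>> maze.sense east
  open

>>> stack.push east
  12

>>> maze.move east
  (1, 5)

>>> maze.sense east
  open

>>> stack.push east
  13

>>> maze.move east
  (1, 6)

>>> maze.sense east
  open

>>> stack.push east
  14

>>> maze.move east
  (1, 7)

>>> maze.sense north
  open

>>> stack.push north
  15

>>> maze.move north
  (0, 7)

>>> maze.sense west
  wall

>>> stack.pop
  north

>>> maze.move south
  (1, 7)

>>> maze.sense south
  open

>>> stack.push south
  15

>>> maze.move south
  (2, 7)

>>> maze.sense west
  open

>>> stack.push west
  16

>>> maze.move west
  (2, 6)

>>> maze.sense west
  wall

>>> maze.sense south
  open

>>> stack.push south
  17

>>> maze.move south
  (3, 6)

>>> maze.sense east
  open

>>> stack.push east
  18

>>> maze.move east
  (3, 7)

>>> maze.sense south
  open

>>> stack.push south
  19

>>> maze.move south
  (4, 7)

>>> maze.sense west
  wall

>>> maze.sense south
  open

>>> stack.push south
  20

>>> maze.move south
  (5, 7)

>>> maze.sense west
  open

>>> stack.push west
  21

>>> maze.move west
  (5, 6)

>>> maze.sense west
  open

>>> stack.push west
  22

>>> maze.move west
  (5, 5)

>>> maze.sense west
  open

>>> stack.push west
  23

>>> maze.move west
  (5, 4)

>>> maze.sense west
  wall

>>> maze.sense north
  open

>>> stack.push north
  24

>>> maze.move north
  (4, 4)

>>> maze.sense west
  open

>>> stack.push west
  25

>>> maze.move west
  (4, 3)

>>> maze.sense west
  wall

>>> stack.pop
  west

>>> maze.move east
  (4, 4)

>>> maze.sense east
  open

>>> stack.push east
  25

>>> maze.move east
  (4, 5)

>>> stack.pop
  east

>>> maze.move west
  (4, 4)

>>> stack.pop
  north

>>> maze.move south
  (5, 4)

>>> maze.sense south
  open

>>> stack.push south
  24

>>> maze.move south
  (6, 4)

>>> maze.sense west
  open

>>> stack.push west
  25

>>> maze.move west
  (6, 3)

>>> maze.sense west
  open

>>> stack.push west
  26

>>> maze.move west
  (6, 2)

>>> maze.sense west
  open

>>> stack.push west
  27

>>> maze.move west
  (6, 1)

>>> maze.sense west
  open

>>> stack.push west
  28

>>> maze.move west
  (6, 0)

>>> maze.sense north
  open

>>> stack.push north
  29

>>> maze.move north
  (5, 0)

>>> maze.sense east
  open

>>> stack.push east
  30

>>> maze.move east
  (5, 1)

>>> maze.sense east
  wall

>>> maze.sense north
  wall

>>> stack.pop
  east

>>> maze.move west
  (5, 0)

>>> maze.sense north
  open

>>> stack.push north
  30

>>> maze.move north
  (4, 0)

>>> stack.pop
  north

>>> maze.move south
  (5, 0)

>>> stack.pop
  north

>>> maze.move south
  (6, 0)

>>> maze.sense south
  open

>>> stack.push south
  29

>>> maze.move south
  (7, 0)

>>> maze.sense east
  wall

>>> maze.sense south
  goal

>>> maze.move south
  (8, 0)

Answer: (8, 0)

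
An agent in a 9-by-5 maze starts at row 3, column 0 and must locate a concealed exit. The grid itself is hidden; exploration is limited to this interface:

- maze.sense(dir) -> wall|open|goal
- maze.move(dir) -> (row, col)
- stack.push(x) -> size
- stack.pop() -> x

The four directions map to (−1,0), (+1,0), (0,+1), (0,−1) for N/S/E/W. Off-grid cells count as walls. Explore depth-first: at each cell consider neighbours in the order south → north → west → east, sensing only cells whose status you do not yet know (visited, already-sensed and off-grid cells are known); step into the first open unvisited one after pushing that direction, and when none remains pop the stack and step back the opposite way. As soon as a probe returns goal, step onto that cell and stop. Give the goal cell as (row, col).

-> maze.sense(dir='south')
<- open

-> stack.push(x='south')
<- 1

-> maze.move(dir='south')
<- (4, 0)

-> maze.sense(dir='south')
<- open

-> stack.push(x='south')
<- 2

-> maze.move(dir='south')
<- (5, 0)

-> maze.sense(dir='south')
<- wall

-> maze.sense(dir='east')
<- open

-> stack.push(x='east')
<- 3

-> maze.move(dir='east')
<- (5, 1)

-> maze.sense(dir='south')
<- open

-> stack.push(x='south')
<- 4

-> maze.move(dir='south')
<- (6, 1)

-> maze.sense(dir='south')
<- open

-> stack.push(x='south')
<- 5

-> maze.move(dir='south')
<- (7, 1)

-> maze.sense(dir='south')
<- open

-> stack.push(x='south')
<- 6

-> maze.move(dir='south')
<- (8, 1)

-> maze.sense(dir='west')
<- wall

-> maze.sense(dir='east')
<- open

-> stack.push(x='east')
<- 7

-> maze.move(dir='east')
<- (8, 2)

-> maze.sense(dir='north')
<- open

-> stack.push(x='north')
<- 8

-> maze.move(dir='north')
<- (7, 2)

-> maze.sense(dir='north')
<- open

-> stack.push(x='north')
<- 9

-> maze.move(dir='north')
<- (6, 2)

-> maze.sense(dir='north')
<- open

-> stack.push(x='north')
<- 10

-> maze.move(dir='north')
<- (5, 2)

-> maze.sense(dir='north')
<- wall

-> maze.sense(dir='east')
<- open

-> stack.push(x='east')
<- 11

-> maze.move(dir='east')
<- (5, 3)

-> maze.sense(dir='south')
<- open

-> stack.push(x='south')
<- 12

-> maze.move(dir='south')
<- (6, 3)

-> maze.sense(dir='south')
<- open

-> stack.push(x='south')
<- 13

-> maze.move(dir='south')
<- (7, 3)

-> maze.sense(dir='south')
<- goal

-> maze.move(dir='south')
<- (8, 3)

Answer: (8, 3)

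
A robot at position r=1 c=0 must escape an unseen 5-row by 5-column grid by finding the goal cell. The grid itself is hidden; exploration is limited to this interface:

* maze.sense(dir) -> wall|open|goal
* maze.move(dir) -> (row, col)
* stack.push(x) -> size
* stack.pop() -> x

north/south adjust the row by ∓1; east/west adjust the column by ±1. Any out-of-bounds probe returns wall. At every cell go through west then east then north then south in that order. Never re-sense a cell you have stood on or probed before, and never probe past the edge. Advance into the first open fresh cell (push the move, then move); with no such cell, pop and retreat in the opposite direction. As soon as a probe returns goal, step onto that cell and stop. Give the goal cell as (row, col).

! sense(dir='east') -> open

! push(x='east') -> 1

! move(dir='east') -> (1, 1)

! sense(dir='east') -> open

! push(x='east') -> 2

! move(dir='east') -> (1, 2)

! sense(dir='east') -> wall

! sense(dir='north') -> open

! push(x='north') -> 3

! move(dir='north') -> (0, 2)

! sense(dir='west') -> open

! push(x='west') -> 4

! move(dir='west') -> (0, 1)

! sense(dir='west') -> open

! push(x='west') -> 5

! move(dir='west') -> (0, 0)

! pop() -> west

! move(dir='east') -> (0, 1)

! pop() -> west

! move(dir='east') -> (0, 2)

! sense(dir='east') -> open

! push(x='east') -> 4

! move(dir='east') -> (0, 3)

! sense(dir='east') -> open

! push(x='east') -> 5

! move(dir='east') -> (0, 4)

! sense(dir='south') -> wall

! pop() -> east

! move(dir='west') -> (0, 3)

! pop() -> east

! move(dir='west') -> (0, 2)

! pop() -> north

! move(dir='south') -> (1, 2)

! sense(dir='south') -> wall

! pop() -> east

! move(dir='west') -> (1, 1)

! sense(dir='south') -> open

! push(x='south') -> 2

! move(dir='south') -> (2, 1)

! sense(dir='west') -> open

! push(x='west') -> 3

! move(dir='west') -> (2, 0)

! sense(dir='south') -> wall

! pop() -> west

! move(dir='east') -> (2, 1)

! sense(dir='south') -> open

! push(x='south') -> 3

! move(dir='south') -> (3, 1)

! sense(dir='east') -> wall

! sense(dir='south') -> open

! push(x='south') -> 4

! move(dir='south') -> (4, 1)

! sense(dir='west') -> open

! push(x='west') -> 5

! move(dir='west') -> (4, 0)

! pop() -> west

! move(dir='east') -> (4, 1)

! sense(dir='east') -> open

! push(x='east') -> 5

! move(dir='east') -> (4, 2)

! sense(dir='east') -> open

! push(x='east') -> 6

! move(dir='east') -> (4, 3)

! sense(dir='east') -> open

! push(x='east') -> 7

! move(dir='east') -> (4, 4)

! sense(dir='north') -> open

! push(x='north') -> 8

! move(dir='north') -> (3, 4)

! sense(dir='west') -> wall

! sense(dir='north') -> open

! push(x='north') -> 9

! move(dir='north') -> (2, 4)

! sense(dir='west') -> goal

! move(dir='west') -> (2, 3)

Answer: (2, 3)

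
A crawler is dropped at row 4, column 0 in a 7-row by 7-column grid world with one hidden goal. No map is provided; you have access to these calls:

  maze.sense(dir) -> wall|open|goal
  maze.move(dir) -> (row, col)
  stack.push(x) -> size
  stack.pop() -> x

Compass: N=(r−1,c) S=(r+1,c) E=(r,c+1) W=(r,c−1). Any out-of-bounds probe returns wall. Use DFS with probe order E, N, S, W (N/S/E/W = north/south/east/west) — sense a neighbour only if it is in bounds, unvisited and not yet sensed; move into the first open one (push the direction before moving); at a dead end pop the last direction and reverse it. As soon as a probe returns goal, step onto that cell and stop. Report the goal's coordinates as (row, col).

I try maze.sense on east, yielding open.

I try stack.push on east, → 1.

Then maze.move on east, and get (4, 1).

Using maze.sense on east, which returns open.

Calling stack.push on east, — result: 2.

Now I run maze.move on east, giving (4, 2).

Now I run maze.sense on east, yielding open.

I run stack.push on east, which returns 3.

I run maze.move on east, which returns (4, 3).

I call maze.sense on east, and observe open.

Calling stack.push on east, and get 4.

I use maze.move on east, : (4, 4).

Next I call maze.sense on east, → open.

Then stack.push on east, and observe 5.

I invoke maze.move on east, which returns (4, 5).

I run maze.sense on east, which returns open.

Next I call stack.push on east, and get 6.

Calling maze.move on east, : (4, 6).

I call maze.sense on north, yielding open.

I run stack.push on north, yielding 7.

I use maze.move on north, which returns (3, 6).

I run maze.sense on north, : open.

Next I call stack.push on north, and get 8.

I use maze.move on north, — result: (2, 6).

I run maze.sense on north, : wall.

I run maze.sense on west, — result: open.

I invoke stack.push on west, which returns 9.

Next I call maze.move on west, and observe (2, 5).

I run maze.sense on north, which returns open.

I invoke stack.push on north, yielding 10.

I call maze.move on north, — result: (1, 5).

Now I run maze.sense on north, giving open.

Using stack.push on north, and see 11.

I try maze.move on north, — result: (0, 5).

I use maze.sense on east, — result: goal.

Using maze.move on east, : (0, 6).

Answer: (0, 6)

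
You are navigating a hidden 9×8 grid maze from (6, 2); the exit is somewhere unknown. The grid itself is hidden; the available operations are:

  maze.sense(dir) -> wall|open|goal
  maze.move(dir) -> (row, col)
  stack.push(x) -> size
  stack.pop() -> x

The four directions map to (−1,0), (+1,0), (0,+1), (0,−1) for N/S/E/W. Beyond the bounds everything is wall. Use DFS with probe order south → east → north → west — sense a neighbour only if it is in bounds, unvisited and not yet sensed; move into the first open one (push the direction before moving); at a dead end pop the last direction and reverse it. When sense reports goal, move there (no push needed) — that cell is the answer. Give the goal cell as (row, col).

// sense(dir=south) == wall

// sense(dir=east) == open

// push(x=east) == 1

// move(dir=east) == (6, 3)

// sense(dir=south) == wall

// sense(dir=east) == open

// push(x=east) == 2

// move(dir=east) == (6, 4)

// sense(dir=south) == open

// push(x=south) == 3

// move(dir=south) == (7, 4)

// sense(dir=south) == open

// push(x=south) == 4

// move(dir=south) == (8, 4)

// sense(dir=east) == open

// push(x=east) == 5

// move(dir=east) == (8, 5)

// sense(dir=east) == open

// push(x=east) == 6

// move(dir=east) == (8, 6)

// sense(dir=east) == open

// push(x=east) == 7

// move(dir=east) == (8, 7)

// sense(dir=north) == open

// push(x=north) == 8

// move(dir=north) == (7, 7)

// sense(dir=north) == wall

// sense(dir=west) == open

// push(x=west) == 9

// move(dir=west) == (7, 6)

// sense(dir=north) == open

// push(x=north) == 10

// move(dir=north) == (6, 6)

// sense(dir=north) == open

// push(x=north) == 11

// move(dir=north) == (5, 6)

// sense(dir=east) == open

// push(x=east) == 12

// move(dir=east) == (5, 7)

// sense(dir=north) == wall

// pop() == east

// move(dir=west) == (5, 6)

// sense(dir=north) == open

// push(x=north) == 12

// move(dir=north) == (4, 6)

// sense(dir=north) == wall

// sense(dir=west) == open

// push(x=west) == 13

// move(dir=west) == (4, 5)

// sense(dir=south) == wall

// sense(dir=north) == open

// push(x=north) == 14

// move(dir=north) == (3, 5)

// sense(dir=north) == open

// push(x=north) == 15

// move(dir=north) == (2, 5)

// sense(dir=east) == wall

// sense(dir=north) == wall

// sense(dir=west) == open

// push(x=west) == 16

// move(dir=west) == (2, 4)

// sense(dir=south) == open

// push(x=south) == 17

// move(dir=south) == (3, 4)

// sense(dir=south) == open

// push(x=south) == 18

// move(dir=south) == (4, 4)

// sense(dir=south) == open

// push(x=south) == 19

// move(dir=south) == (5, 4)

// sense(dir=west) == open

// push(x=west) == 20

// move(dir=west) == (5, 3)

// sense(dir=north) == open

// push(x=north) == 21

// move(dir=north) == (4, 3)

// sense(dir=north) == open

// push(x=north) == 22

// move(dir=north) == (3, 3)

// sense(dir=north) == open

// push(x=north) == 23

// move(dir=north) == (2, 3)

// sense(dir=north) == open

// push(x=north) == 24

// move(dir=north) == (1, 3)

// sense(dir=east) == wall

// sense(dir=north) == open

// push(x=north) == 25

// move(dir=north) == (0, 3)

// sense(dir=east) == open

// push(x=east) == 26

// move(dir=east) == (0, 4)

// sense(dir=east) == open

// push(x=east) == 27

// move(dir=east) == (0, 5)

// sense(dir=east) == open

// push(x=east) == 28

// move(dir=east) == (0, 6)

// sense(dir=south) == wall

// sense(dir=east) == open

// push(x=east) == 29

// move(dir=east) == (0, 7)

// sense(dir=south) == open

// push(x=south) == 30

// move(dir=south) == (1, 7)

// sense(dir=south) == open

// push(x=south) == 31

// move(dir=south) == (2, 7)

// sense(dir=south) == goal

// move(dir=south) == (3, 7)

Answer: (3, 7)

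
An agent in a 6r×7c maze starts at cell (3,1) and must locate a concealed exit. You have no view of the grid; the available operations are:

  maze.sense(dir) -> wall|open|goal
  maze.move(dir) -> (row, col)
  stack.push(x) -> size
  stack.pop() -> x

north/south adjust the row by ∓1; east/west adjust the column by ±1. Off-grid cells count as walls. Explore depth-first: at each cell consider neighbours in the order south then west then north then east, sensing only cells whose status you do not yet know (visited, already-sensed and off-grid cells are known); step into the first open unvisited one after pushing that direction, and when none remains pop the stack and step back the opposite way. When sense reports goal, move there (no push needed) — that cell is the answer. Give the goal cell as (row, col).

Do: maze.sense[dir=south]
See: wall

Do: maze.sense[dir=west]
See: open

Do: stack.push[x=west]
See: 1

Do: maze.move[dir=west]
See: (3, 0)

Do: maze.sense[dir=south]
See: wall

Do: maze.sense[dir=north]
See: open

Do: stack.push[x=north]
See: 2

Do: maze.move[dir=north]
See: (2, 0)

Do: maze.sense[dir=north]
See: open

Do: stack.push[x=north]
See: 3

Do: maze.move[dir=north]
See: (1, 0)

Do: maze.sense[dir=north]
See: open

Do: stack.push[x=north]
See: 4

Do: maze.move[dir=north]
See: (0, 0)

Do: maze.sense[dir=east]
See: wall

Do: stack.pop[]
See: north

Do: maze.move[dir=south]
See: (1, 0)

Do: maze.sense[dir=east]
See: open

Do: stack.push[x=east]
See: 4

Do: maze.move[dir=east]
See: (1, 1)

Do: maze.sense[dir=south]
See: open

Do: stack.push[x=south]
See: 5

Do: maze.move[dir=south]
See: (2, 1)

Do: maze.sense[dir=east]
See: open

Do: stack.push[x=east]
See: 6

Do: maze.move[dir=east]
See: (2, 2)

Do: maze.sense[dir=south]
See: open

Do: stack.push[x=south]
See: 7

Do: maze.move[dir=south]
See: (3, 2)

Do: maze.sense[dir=south]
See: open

Do: stack.push[x=south]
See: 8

Do: maze.move[dir=south]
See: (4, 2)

Do: maze.sense[dir=south]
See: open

Do: stack.push[x=south]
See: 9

Do: maze.move[dir=south]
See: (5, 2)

Do: maze.sense[dir=west]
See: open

Do: stack.push[x=west]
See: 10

Do: maze.move[dir=west]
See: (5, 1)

Do: maze.sense[dir=west]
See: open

Do: stack.push[x=west]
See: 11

Do: maze.move[dir=west]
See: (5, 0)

Do: stack.pop[]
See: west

Do: maze.move[dir=east]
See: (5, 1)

Do: stack.pop[]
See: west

Do: maze.move[dir=east]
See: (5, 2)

Do: maze.sense[dir=east]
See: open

Do: stack.push[x=east]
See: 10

Do: maze.move[dir=east]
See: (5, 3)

Do: maze.sense[dir=north]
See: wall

Do: maze.sense[dir=east]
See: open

Do: stack.push[x=east]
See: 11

Do: maze.move[dir=east]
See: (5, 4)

Do: maze.sense[dir=north]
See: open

Do: stack.push[x=north]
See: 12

Do: maze.move[dir=north]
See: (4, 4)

Do: maze.sense[dir=north]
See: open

Do: stack.push[x=north]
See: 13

Do: maze.move[dir=north]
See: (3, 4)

Do: maze.sense[dir=west]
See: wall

Do: maze.sense[dir=north]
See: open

Do: stack.push[x=north]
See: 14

Do: maze.move[dir=north]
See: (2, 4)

Do: maze.sense[dir=west]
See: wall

Do: maze.sense[dir=north]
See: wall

Do: maze.sense[dir=east]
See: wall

Do: stack.pop[]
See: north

Do: maze.move[dir=south]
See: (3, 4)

Do: maze.sense[dir=east]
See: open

Do: stack.push[x=east]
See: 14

Do: maze.move[dir=east]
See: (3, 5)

Do: maze.sense[dir=south]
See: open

Do: stack.push[x=south]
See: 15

Do: maze.move[dir=south]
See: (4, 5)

Do: maze.sense[dir=south]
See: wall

Do: maze.sense[dir=east]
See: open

Do: stack.push[x=east]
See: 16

Do: maze.move[dir=east]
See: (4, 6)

Do: maze.sense[dir=south]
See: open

Do: stack.push[x=south]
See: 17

Do: maze.move[dir=south]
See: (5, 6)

Do: stack.pop[]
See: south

Do: maze.move[dir=north]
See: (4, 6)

Do: maze.sense[dir=north]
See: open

Do: stack.push[x=north]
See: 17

Do: maze.move[dir=north]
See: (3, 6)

Do: maze.sense[dir=north]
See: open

Do: stack.push[x=north]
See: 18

Do: maze.move[dir=north]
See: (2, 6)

Do: maze.sense[dir=north]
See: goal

Do: maze.move[dir=north]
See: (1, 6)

Answer: (1, 6)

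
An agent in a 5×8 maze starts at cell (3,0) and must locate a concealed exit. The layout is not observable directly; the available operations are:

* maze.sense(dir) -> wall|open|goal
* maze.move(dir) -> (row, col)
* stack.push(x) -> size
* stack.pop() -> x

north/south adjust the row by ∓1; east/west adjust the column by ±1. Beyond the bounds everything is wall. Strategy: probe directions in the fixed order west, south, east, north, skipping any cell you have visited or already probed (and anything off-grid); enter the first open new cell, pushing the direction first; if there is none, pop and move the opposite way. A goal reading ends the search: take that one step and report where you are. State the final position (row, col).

I use maze.sense(south), and get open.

Now I run stack.push(south), and observe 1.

I invoke maze.move(south), and see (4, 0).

Then maze.sense(east), which returns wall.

I run stack.pop(), which returns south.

Invoking maze.move(north), : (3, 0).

Then maze.sense(east), which returns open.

Next I call stack.push(east), giving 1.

I try maze.move(east), yielding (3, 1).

Next I call maze.sense(east), : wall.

I run maze.sense(north), — result: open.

I run stack.push(north), yielding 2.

I run maze.move(north), giving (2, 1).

Now I run maze.sense(west), and observe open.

Using stack.push(west), and get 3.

I use maze.move(west), and get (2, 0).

Calling maze.sense(north), and see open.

Then stack.push(north), : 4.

Next I call maze.move(north), yielding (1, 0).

I use maze.sense(east), which returns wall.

Using maze.sense(north), giving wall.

I run stack.pop(), and get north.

Then maze.move(south), and see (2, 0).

Now I run stack.pop, → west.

I call maze.move(east), giving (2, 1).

Using maze.sense(east), yielding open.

I invoke stack.push(east), → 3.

Then maze.move(east), : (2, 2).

Calling maze.sense(east), which returns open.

I try stack.push(east), → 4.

I use maze.move(east), giving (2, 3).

Using maze.sense(south), → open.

Next I call stack.push(south), and get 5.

I run maze.move(south), → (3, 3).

Calling maze.sense(south), → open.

Using stack.push(south), and see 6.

I invoke maze.move(south), and observe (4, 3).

Invoking maze.sense(west), which returns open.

I use stack.push(west), : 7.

Now I run maze.move(west), → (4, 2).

Then stack.pop, and get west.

I try maze.move(east), and get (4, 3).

Then maze.sense(east), which returns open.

Then stack.push(east), and see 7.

Calling maze.move(east), : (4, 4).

Now I run maze.sense(east), and see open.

I run stack.push(east), — result: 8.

Then maze.move(east), giving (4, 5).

Invoking maze.sense(east), and see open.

Calling stack.push(east), giving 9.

Next I call maze.move(east), and see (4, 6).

I invoke maze.sense(east), — result: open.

Invoking stack.push(east), and get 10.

I use maze.move(east), — result: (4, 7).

Then maze.sense(north), and see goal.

Then maze.move(north), : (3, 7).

Answer: (3, 7)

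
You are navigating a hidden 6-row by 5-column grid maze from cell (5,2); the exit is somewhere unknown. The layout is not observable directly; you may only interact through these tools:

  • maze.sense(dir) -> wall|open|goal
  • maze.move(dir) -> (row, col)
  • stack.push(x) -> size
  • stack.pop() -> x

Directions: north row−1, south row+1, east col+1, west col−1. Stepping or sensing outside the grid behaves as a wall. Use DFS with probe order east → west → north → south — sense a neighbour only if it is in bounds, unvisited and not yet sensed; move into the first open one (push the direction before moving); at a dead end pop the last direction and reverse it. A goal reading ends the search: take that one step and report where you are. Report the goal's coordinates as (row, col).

Action: maze.sense[dir='east']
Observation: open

Action: stack.push[x='east']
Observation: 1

Action: maze.move[dir='east']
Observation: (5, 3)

Action: maze.sense[dir='east']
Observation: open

Action: stack.push[x='east']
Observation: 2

Action: maze.move[dir='east']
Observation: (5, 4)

Action: maze.sense[dir='north']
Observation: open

Action: stack.push[x='north']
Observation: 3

Action: maze.move[dir='north']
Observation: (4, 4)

Action: maze.sense[dir='west']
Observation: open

Action: stack.push[x='west']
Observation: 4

Action: maze.move[dir='west']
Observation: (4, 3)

Action: maze.sense[dir='west']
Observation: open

Action: stack.push[x='west']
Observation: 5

Action: maze.move[dir='west']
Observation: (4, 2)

Action: maze.sense[dir='west']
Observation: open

Action: stack.push[x='west']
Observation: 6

Action: maze.move[dir='west']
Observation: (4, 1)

Action: maze.sense[dir='west']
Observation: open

Action: stack.push[x='west']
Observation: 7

Action: maze.move[dir='west']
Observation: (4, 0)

Action: maze.sense[dir='north']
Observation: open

Action: stack.push[x='north']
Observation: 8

Action: maze.move[dir='north']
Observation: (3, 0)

Action: maze.sense[dir='east']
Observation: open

Action: stack.push[x='east']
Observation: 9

Action: maze.move[dir='east']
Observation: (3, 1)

Action: maze.sense[dir='east']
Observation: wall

Action: maze.sense[dir='north']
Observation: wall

Action: stack.pop[]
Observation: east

Action: maze.move[dir='west']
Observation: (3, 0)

Action: maze.sense[dir='north']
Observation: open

Action: stack.push[x='north']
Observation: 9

Action: maze.move[dir='north']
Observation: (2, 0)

Action: maze.sense[dir='north']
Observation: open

Action: stack.push[x='north']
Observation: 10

Action: maze.move[dir='north']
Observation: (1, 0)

Action: maze.sense[dir='east']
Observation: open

Action: stack.push[x='east']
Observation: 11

Action: maze.move[dir='east']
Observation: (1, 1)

Action: maze.sense[dir='east']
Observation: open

Action: stack.push[x='east']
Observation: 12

Action: maze.move[dir='east']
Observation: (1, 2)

Action: maze.sense[dir='east']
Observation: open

Action: stack.push[x='east']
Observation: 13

Action: maze.move[dir='east']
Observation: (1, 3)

Action: maze.sense[dir='east']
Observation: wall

Action: maze.sense[dir='north']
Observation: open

Action: stack.push[x='north']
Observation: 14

Action: maze.move[dir='north']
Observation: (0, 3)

Action: maze.sense[dir='east']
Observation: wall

Action: maze.sense[dir='west']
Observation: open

Action: stack.push[x='west']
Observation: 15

Action: maze.move[dir='west']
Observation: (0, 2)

Action: maze.sense[dir='west']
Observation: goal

Action: maze.move[dir='west']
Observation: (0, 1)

Answer: (0, 1)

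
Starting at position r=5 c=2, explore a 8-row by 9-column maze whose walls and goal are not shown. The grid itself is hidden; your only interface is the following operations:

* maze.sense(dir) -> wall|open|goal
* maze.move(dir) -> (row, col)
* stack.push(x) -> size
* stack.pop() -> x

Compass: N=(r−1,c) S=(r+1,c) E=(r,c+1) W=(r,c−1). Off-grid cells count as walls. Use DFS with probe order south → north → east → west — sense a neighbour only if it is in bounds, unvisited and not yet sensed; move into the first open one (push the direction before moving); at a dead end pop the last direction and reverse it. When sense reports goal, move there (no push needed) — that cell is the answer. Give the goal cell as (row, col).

-- sense(dir: south) -> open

-- push(x: south) -> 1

-- move(dir: south) -> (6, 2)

-- sense(dir: south) -> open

-- push(x: south) -> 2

-- move(dir: south) -> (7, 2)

-- sense(dir: east) -> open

-- push(x: east) -> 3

-- move(dir: east) -> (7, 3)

-- sense(dir: north) -> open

-- push(x: north) -> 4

-- move(dir: north) -> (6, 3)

-- sense(dir: north) -> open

-- push(x: north) -> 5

-- move(dir: north) -> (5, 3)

-- sense(dir: north) -> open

-- push(x: north) -> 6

-- move(dir: north) -> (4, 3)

-- sense(dir: north) -> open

-- push(x: north) -> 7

-- move(dir: north) -> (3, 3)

-- sense(dir: north) -> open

-- push(x: north) -> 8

-- move(dir: north) -> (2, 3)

-- sense(dir: north) -> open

-- push(x: north) -> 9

-- move(dir: north) -> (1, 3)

-- sense(dir: north) -> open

-- push(x: north) -> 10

-- move(dir: north) -> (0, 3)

-- sense(dir: east) -> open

-- push(x: east) -> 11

-- move(dir: east) -> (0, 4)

-- sense(dir: south) -> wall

-- sense(dir: east) -> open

-- push(x: east) -> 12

-- move(dir: east) -> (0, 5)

-- sense(dir: south) -> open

-- push(x: south) -> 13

-- move(dir: south) -> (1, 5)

-- sense(dir: south) -> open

-- push(x: south) -> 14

-- move(dir: south) -> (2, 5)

-- sense(dir: south) -> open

-- push(x: south) -> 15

-- move(dir: south) -> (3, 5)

-- sense(dir: south) -> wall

-- sense(dir: east) -> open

-- push(x: east) -> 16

-- move(dir: east) -> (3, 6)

-- sense(dir: south) -> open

-- push(x: south) -> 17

-- move(dir: south) -> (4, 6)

-- sense(dir: south) -> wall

-- sense(dir: east) -> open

-- push(x: east) -> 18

-- move(dir: east) -> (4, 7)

-- sense(dir: south) -> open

-- push(x: south) -> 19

-- move(dir: south) -> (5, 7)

-- sense(dir: south) -> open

-- push(x: south) -> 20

-- move(dir: south) -> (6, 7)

-- sense(dir: south) -> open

-- push(x: south) -> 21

-- move(dir: south) -> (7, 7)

-- sense(dir: east) -> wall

-- sense(dir: west) -> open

-- push(x: west) -> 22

-- move(dir: west) -> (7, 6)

-- sense(dir: north) -> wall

-- sense(dir: west) -> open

-- push(x: west) -> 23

-- move(dir: west) -> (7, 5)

-- sense(dir: north) -> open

-- push(x: north) -> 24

-- move(dir: north) -> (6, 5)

-- sense(dir: north) -> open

-- push(x: north) -> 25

-- move(dir: north) -> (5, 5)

-- sense(dir: west) -> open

-- push(x: west) -> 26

-- move(dir: west) -> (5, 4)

-- sense(dir: south) -> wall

-- sense(dir: north) -> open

-- push(x: north) -> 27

-- move(dir: north) -> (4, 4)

-- sense(dir: north) -> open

-- push(x: north) -> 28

-- move(dir: north) -> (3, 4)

-- sense(dir: north) -> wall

-- pop() -> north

-- move(dir: south) -> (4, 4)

-- pop() -> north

-- move(dir: south) -> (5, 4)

-- pop() -> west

-- move(dir: east) -> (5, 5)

-- pop() -> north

-- move(dir: south) -> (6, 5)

-- pop() -> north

-- move(dir: south) -> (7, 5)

-- sense(dir: west) -> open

-- push(x: west) -> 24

-- move(dir: west) -> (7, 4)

-- pop() -> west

-- move(dir: east) -> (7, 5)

-- pop() -> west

-- move(dir: east) -> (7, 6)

-- pop() -> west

-- move(dir: east) -> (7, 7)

-- pop() -> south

-- move(dir: north) -> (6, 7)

-- sense(dir: east) -> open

-- push(x: east) -> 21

-- move(dir: east) -> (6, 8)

-- sense(dir: north) -> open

-- push(x: north) -> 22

-- move(dir: north) -> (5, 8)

-- sense(dir: north) -> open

-- push(x: north) -> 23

-- move(dir: north) -> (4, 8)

-- sense(dir: north) -> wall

-- pop() -> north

-- move(dir: south) -> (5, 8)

-- pop() -> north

-- move(dir: south) -> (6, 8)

-- pop() -> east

-- move(dir: west) -> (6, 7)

-- pop() -> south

-- move(dir: north) -> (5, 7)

-- pop() -> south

-- move(dir: north) -> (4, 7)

-- sense(dir: north) -> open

-- push(x: north) -> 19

-- move(dir: north) -> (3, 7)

-- sense(dir: north) -> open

-- push(x: north) -> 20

-- move(dir: north) -> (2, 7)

-- sense(dir: north) -> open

-- push(x: north) -> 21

-- move(dir: north) -> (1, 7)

-- sense(dir: north) -> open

-- push(x: north) -> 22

-- move(dir: north) -> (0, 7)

-- sense(dir: east) -> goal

-- move(dir: east) -> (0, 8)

Answer: (0, 8)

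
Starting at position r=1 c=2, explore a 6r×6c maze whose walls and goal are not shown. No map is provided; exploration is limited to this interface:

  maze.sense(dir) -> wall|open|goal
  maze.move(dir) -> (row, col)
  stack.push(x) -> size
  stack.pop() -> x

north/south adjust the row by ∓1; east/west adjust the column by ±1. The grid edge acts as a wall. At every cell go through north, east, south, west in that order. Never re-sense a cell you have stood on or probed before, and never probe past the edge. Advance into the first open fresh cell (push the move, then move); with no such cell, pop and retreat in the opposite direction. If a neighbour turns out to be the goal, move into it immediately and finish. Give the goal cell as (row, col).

// 1. maze.sense(dir='north') ~> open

// 2. stack.push(x='north') ~> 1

// 3. maze.move(dir='north') ~> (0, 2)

// 4. maze.sense(dir='east') ~> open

// 5. stack.push(x='east') ~> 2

// 6. maze.move(dir='east') ~> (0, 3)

// 7. maze.sense(dir='east') ~> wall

// 8. maze.sense(dir='south') ~> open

// 9. stack.push(x='south') ~> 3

// 10. maze.move(dir='south') ~> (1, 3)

// 11. maze.sense(dir='east') ~> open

// 12. stack.push(x='east') ~> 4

// 13. maze.move(dir='east') ~> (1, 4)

// 14. maze.sense(dir='east') ~> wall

// 15. maze.sense(dir='south') ~> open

// 16. stack.push(x='south') ~> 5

// 17. maze.move(dir='south') ~> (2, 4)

// 18. maze.sense(dir='east') ~> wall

// 19. maze.sense(dir='south') ~> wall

// 20. maze.sense(dir='west') ~> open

// 21. stack.push(x='west') ~> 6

// 22. maze.move(dir='west') ~> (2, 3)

// 23. maze.sense(dir='south') ~> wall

// 24. maze.sense(dir='west') ~> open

// 25. stack.push(x='west') ~> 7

// 26. maze.move(dir='west') ~> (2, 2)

// 27. maze.sense(dir='south') ~> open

// 28. stack.push(x='south') ~> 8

// 29. maze.move(dir='south') ~> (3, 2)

// 30. maze.sense(dir='south') ~> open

// 31. stack.push(x='south') ~> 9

// 32. maze.move(dir='south') ~> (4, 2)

// 33. maze.sense(dir='east') ~> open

// 34. stack.push(x='east') ~> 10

// 35. maze.move(dir='east') ~> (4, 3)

// 36. maze.sense(dir='east') ~> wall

// 37. maze.sense(dir='south') ~> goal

// 38. maze.move(dir='south') ~> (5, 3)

Answer: (5, 3)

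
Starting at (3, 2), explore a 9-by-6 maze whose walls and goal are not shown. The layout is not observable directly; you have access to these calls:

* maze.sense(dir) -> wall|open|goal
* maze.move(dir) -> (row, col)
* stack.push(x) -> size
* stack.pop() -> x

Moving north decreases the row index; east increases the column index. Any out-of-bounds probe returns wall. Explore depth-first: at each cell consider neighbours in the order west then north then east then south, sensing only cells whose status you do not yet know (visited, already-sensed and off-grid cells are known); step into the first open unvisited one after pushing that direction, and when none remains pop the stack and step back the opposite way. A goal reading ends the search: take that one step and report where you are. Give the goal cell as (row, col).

>> sense(dir: west)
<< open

>> push(x: west)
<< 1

>> move(dir: west)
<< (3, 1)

>> sense(dir: west)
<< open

>> push(x: west)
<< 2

>> move(dir: west)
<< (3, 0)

>> sense(dir: north)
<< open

>> push(x: north)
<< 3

>> move(dir: north)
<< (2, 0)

>> sense(dir: north)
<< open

>> push(x: north)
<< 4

>> move(dir: north)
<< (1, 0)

>> sense(dir: north)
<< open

>> push(x: north)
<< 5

>> move(dir: north)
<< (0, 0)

>> sense(dir: east)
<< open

>> push(x: east)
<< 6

>> move(dir: east)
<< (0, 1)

>> sense(dir: east)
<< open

>> push(x: east)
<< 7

>> move(dir: east)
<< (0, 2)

>> sense(dir: east)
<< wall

>> sense(dir: south)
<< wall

>> pop()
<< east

>> move(dir: west)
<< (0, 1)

>> sense(dir: south)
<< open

>> push(x: south)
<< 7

>> move(dir: south)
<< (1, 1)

>> sense(dir: south)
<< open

>> push(x: south)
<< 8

>> move(dir: south)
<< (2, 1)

>> sense(dir: east)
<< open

>> push(x: east)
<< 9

>> move(dir: east)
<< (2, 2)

>> sense(dir: east)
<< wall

>> pop()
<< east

>> move(dir: west)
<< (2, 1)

>> pop()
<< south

>> move(dir: north)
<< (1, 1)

>> pop()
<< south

>> move(dir: north)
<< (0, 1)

>> pop()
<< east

>> move(dir: west)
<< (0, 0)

>> pop()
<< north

>> move(dir: south)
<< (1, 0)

>> pop()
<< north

>> move(dir: south)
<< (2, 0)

>> pop()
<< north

>> move(dir: south)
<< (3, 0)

>> sense(dir: south)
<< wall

>> pop()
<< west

>> move(dir: east)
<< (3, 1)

>> sense(dir: south)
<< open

>> push(x: south)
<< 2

>> move(dir: south)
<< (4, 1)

>> sense(dir: east)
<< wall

>> sense(dir: south)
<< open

>> push(x: south)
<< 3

>> move(dir: south)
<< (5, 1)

>> sense(dir: west)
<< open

>> push(x: west)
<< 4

>> move(dir: west)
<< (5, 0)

>> sense(dir: south)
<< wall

>> pop()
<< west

>> move(dir: east)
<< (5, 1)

>> sense(dir: east)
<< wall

>> sense(dir: south)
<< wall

>> pop()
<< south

>> move(dir: north)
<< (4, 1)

>> pop()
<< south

>> move(dir: north)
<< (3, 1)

>> pop()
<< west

>> move(dir: east)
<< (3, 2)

>> sense(dir: east)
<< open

>> push(x: east)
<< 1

>> move(dir: east)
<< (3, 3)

>> sense(dir: east)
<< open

>> push(x: east)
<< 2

>> move(dir: east)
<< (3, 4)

>> sense(dir: north)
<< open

>> push(x: north)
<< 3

>> move(dir: north)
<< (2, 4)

>> sense(dir: north)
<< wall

>> sense(dir: east)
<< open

>> push(x: east)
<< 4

>> move(dir: east)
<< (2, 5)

>> sense(dir: north)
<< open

>> push(x: north)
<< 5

>> move(dir: north)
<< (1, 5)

>> sense(dir: north)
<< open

>> push(x: north)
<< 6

>> move(dir: north)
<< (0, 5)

>> sense(dir: west)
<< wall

>> pop()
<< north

>> move(dir: south)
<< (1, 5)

>> pop()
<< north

>> move(dir: south)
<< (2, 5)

>> sense(dir: south)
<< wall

>> pop()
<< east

>> move(dir: west)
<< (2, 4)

>> pop()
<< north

>> move(dir: south)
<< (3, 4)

>> sense(dir: south)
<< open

>> push(x: south)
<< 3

>> move(dir: south)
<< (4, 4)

>> sense(dir: west)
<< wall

>> sense(dir: east)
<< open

>> push(x: east)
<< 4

>> move(dir: east)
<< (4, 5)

>> sense(dir: south)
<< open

>> push(x: south)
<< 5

>> move(dir: south)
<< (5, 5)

>> sense(dir: west)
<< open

>> push(x: west)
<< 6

>> move(dir: west)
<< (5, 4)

>> sense(dir: west)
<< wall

>> sense(dir: south)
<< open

>> push(x: south)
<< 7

>> move(dir: south)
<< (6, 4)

>> sense(dir: west)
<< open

>> push(x: west)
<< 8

>> move(dir: west)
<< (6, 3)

>> sense(dir: west)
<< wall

>> sense(dir: south)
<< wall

>> pop()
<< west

>> move(dir: east)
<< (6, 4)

>> sense(dir: east)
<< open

>> push(x: east)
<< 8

>> move(dir: east)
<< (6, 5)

>> sense(dir: south)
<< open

>> push(x: south)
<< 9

>> move(dir: south)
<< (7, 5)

>> sense(dir: west)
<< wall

>> sense(dir: south)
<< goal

>> move(dir: south)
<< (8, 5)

Answer: (8, 5)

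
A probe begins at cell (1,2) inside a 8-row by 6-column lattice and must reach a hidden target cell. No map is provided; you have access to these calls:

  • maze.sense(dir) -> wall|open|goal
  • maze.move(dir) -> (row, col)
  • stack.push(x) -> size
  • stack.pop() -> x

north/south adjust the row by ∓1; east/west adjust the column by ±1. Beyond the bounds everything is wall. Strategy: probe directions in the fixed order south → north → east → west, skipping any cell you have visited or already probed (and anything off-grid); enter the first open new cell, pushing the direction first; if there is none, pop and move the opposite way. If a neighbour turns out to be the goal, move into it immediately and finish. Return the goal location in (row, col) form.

~$ sense dir='south'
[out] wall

~$ sense dir='north'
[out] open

~$ push x='north'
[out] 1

~$ move dir='north'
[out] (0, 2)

~$ sense dir='east'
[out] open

~$ push x='east'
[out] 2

~$ move dir='east'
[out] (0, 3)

~$ sense dir='south'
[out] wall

~$ sense dir='east'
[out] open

~$ push x='east'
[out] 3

~$ move dir='east'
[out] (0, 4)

~$ sense dir='south'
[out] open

~$ push x='south'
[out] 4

~$ move dir='south'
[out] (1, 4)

~$ sense dir='south'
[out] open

~$ push x='south'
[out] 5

~$ move dir='south'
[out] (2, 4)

~$ sense dir='south'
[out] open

~$ push x='south'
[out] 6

~$ move dir='south'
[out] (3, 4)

~$ sense dir='south'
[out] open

~$ push x='south'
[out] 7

~$ move dir='south'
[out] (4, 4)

~$ sense dir='south'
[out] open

~$ push x='south'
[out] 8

~$ move dir='south'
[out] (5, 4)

~$ sense dir='south'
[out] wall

~$ sense dir='east'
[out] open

~$ push x='east'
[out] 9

~$ move dir='east'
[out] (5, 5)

~$ sense dir='south'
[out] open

~$ push x='south'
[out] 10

~$ move dir='south'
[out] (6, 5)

~$ sense dir='south'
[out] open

~$ push x='south'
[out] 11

~$ move dir='south'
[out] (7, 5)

~$ sense dir='west'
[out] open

~$ push x='west'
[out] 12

~$ move dir='west'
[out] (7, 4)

~$ sense dir='west'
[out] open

~$ push x='west'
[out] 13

~$ move dir='west'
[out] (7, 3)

~$ sense dir='north'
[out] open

~$ push x='north'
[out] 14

~$ move dir='north'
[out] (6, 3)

~$ sense dir='north'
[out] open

~$ push x='north'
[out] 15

~$ move dir='north'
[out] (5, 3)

~$ sense dir='north'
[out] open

~$ push x='north'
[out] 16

~$ move dir='north'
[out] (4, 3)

~$ sense dir='north'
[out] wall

~$ sense dir='west'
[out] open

~$ push x='west'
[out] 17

~$ move dir='west'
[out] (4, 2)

~$ sense dir='south'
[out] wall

~$ sense dir='north'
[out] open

~$ push x='north'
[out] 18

~$ move dir='north'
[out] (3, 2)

~$ sense dir='west'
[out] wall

~$ pop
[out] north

~$ move dir='south'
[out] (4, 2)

~$ sense dir='west'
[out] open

~$ push x='west'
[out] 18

~$ move dir='west'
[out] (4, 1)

~$ sense dir='south'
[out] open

~$ push x='south'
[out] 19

~$ move dir='south'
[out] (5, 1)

~$ sense dir='south'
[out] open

~$ push x='south'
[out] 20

~$ move dir='south'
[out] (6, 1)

~$ sense dir='south'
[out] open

~$ push x='south'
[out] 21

~$ move dir='south'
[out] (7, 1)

~$ sense dir='east'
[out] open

~$ push x='east'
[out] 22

~$ move dir='east'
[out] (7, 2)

~$ sense dir='north'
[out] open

~$ push x='north'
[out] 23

~$ move dir='north'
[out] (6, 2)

~$ pop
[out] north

~$ move dir='south'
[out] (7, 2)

~$ pop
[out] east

~$ move dir='west'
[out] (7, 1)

~$ sense dir='west'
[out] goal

~$ move dir='west'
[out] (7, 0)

Answer: (7, 0)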